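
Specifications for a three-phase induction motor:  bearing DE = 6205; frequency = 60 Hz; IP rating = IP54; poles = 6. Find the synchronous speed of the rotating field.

n_s = 120f/p = 120×60/6 = 1200 rpm

1200 rpm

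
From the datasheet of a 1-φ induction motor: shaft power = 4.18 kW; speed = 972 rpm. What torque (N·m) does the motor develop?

41.1 N·m

ω = 2π × 972/60 = 101.8 rad/s
τ = P/ω = 4180/101.8 = 41.1 N·m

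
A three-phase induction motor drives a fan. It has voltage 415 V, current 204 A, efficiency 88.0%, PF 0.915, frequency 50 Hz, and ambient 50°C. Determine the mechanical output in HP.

P_in = √3·V·I·cosφ = 1.732 × 415 × 204 × 0.915 = 134167 W
P_out = η·P_in = 0.88 × 134167 = 118067 W
= 118067/746 = 158 HP

158 HP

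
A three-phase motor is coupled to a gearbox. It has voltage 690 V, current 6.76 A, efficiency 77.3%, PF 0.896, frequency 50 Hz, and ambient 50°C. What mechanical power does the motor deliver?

P_in = √3·V·I·cosφ = 1.732 × 690 × 6.76 × 0.896 = 7239 W
P_out = η·P_in = 0.773 × 7239 = 5596 W

5.6 kW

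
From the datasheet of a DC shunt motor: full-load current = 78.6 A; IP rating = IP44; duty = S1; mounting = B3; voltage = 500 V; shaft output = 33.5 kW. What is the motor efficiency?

85.2 %

P_out = 33.5 kW = 33500 W
P_in = V·I = 500 × 78.6 = 39300 W
η = P_out / P_in = 33500 / 39300 = 0.852 = 85.2%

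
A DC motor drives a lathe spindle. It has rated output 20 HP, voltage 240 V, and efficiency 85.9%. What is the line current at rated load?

P_out = 20 × 746 = 14920 W
P_in = P_out / η = 14920 / 0.859 = 17369 W
I = P_in / V = 17369 / 240 = 72.4 A

72.4 A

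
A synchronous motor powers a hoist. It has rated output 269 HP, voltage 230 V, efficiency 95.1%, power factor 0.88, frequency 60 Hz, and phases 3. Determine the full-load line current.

602 A

P_out = 269 × 746 = 200674 W
P_in = P_out / η = 200674 / 0.951 = 211014 W
I_L = P_in / (√3·V_L·cosφ) = 211014 / (1.732 × 230 × 0.88) = 602 A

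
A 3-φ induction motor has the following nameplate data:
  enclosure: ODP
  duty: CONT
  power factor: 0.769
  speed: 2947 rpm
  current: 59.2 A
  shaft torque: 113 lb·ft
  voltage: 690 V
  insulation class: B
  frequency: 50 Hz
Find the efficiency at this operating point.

τ = 113 lb·ft × 1.356 = 153.2 N·m
ω = 2π × 2947/60 = 308.6 rad/s; P_out = τω = 153.2 × 308.6 = 47278 W
P_in = √3·V_L·I_L·cosφ = 1.732 × 690 × 59.2 × 0.769 = 54406 W
η = P_out / P_in = 47278 / 54406 = 0.869 = 86.9%

86.9 %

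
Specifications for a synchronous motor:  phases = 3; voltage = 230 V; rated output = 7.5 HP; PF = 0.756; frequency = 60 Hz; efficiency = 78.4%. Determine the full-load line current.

P_out = 7.5 × 746 = 5595 W
P_in = P_out / η = 5595 / 0.784 = 7136 W
I_L = P_in / (√3·V_L·cosφ) = 7136 / (1.732 × 230 × 0.756) = 23.7 A

23.7 A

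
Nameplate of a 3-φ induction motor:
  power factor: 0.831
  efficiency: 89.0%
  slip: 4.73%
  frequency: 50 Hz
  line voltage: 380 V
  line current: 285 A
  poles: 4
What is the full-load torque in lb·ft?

684 lb·ft

P_in = √3·V·I·cosφ = 1.732 × 380 × 285 × 0.831 = 155875 W
P_out = η·P_in = 0.89 × 155875 = 138729 W
n_s = 120×50/4 = 1500 rpm; n = 1500×(1−0.0473) = 1429 rpm
ω = 2π×1429/60 = 149.6 rad/s
τ = P_out/ω = 138729/149.6 = 927.3 N·m
In lb·ft: 927.3/1.356 = 684 lb·ft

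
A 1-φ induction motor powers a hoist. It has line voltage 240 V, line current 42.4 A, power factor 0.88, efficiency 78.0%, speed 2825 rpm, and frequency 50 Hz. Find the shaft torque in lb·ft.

P_in = V·I·cosφ = 240 × 42.4 × 0.88 = 8955 W
P_out = η·P_in = 0.78 × 8955 = 6985 W
n = 2825 rpm
ω = 2π×2825/60 = 295.8 rad/s
τ = P_out/ω = 6985/295.8 = 23.61 N·m
In lb·ft: 23.61/1.356 = 17.4 lb·ft

17.4 lb·ft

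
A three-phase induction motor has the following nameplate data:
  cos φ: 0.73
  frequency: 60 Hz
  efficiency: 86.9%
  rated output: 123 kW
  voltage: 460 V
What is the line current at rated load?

243 A

P_out = 123 kW = 123000 W
P_in = P_out / η = 123000 / 0.869 = 141542 W
I_L = P_in / (√3·V_L·cosφ) = 141542 / (1.732 × 460 × 0.73) = 243 A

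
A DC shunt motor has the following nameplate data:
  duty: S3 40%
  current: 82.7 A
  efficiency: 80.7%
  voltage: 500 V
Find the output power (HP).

44.7 HP

P_in = V·I = 500 × 82.7 = 41350 W
P_out = η·P_in = 0.807 × 41350 = 33369 W
= 33369/746 = 44.7 HP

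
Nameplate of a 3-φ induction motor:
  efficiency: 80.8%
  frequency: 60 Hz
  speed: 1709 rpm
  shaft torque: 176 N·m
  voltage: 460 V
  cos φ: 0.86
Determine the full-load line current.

ω = 2π×1709/60 = 179 rad/s; P_out = τω = 176 × 179 = 31504 W
P_in = P_out / η = 31504 / 0.808 = 38990 W
I_L = P_in / (√3·V_L·cosφ) = 38990 / (1.732 × 460 × 0.86) = 56.9 A

56.9 A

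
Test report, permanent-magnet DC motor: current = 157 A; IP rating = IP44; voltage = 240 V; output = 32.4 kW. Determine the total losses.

P_in = V·I = 240×157 = 37680 W
P_out = 32400 W
Losses = P_in − P_out = 37680 − 32400 = 5280 W

5280 W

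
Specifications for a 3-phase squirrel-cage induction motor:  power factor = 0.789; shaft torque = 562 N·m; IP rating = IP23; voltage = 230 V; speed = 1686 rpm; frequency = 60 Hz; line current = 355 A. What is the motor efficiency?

ω = 2π × 1686/60 = 176.6 rad/s; P_out = τω = 562 × 176.6 = 99249 W
P_in = √3·V_L·I_L·cosφ = 1.732 × 230 × 355 × 0.789 = 111579 W
η = P_out / P_in = 99249 / 111579 = 0.889 = 88.9%

88.9 %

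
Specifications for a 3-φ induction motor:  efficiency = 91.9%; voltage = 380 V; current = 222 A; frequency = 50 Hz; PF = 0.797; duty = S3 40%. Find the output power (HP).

143 HP

P_in = √3·V·I·cosφ = 1.732 × 380 × 222 × 0.797 = 116451 W
P_out = η·P_in = 0.919 × 116451 = 107018 W
= 107018/746 = 143 HP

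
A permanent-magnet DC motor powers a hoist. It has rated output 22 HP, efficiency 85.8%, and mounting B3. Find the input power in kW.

P_out = 22 × 746 = 16412 W
P_in = P_out/η = 16412/0.858 = 19128 W = 19.1 kW

19.1 kW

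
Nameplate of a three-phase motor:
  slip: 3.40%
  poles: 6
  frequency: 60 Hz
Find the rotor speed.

n_s = 120f/p = 120×60/6 = 1200 rpm
n = n_s(1 − s) = 1200 × (1 − 0.034) = 1159 rpm

1159 rpm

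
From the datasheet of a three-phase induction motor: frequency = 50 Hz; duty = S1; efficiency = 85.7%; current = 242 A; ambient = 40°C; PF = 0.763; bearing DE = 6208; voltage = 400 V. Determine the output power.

P_in = √3·V·I·cosφ = 1.732 × 400 × 242 × 0.763 = 127923 W
P_out = η·P_in = 0.857 × 127923 = 109630 W

110 kW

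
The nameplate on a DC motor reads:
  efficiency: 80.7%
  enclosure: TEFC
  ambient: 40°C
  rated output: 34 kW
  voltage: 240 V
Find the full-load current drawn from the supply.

P_out = 34 kW = 34000 W
P_in = P_out / η = 34000 / 0.807 = 42131 W
I = P_in / V = 42131 / 240 = 176 A

176 A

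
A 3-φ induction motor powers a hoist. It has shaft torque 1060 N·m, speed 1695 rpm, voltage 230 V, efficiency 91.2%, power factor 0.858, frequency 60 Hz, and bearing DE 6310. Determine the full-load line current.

ω = 2π×1695/60 = 177.5 rad/s; P_out = τω = 1060 × 177.5 = 188150 W
P_in = P_out / η = 188150 / 0.912 = 206305 W
I_L = P_in / (√3·V_L·cosφ) = 206305 / (1.732 × 230 × 0.858) = 604 A

604 A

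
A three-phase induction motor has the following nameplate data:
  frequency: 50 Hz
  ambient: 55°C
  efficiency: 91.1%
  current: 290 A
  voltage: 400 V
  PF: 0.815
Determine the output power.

P_in = √3·V·I·cosφ = 1.732 × 400 × 290 × 0.815 = 163743 W
P_out = η·P_in = 0.911 × 163743 = 149170 W

149 kW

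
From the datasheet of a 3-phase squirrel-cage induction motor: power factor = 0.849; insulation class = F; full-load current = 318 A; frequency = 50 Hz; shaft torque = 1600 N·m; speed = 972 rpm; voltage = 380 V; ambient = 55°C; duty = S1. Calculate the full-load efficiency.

ω = 2π × 972/60 = 101.8 rad/s; P_out = τω = 1600 × 101.8 = 162880 W
P_in = √3·V_L·I_L·cosφ = 1.732 × 380 × 318 × 0.849 = 177691 W
η = P_out / P_in = 162880 / 177691 = 0.917 = 91.7%

91.7 %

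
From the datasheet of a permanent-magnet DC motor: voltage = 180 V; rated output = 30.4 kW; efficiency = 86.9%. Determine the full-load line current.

194 A

P_out = 30.4 kW = 30400 W
P_in = P_out / η = 30400 / 0.869 = 34983 W
I = P_in / V = 34983 / 180 = 194 A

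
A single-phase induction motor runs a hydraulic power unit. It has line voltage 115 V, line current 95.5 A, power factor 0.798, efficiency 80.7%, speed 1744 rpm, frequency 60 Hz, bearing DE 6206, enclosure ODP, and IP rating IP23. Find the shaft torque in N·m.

P_in = V·I·cosφ = 115 × 95.5 × 0.798 = 8764 W
P_out = η·P_in = 0.807 × 8764 = 7073 W
n = 1744 rpm
ω = 2π×1744/60 = 182.6 rad/s
τ = P_out/ω = 7073/182.6 = 38.7 N·m

38.7 N·m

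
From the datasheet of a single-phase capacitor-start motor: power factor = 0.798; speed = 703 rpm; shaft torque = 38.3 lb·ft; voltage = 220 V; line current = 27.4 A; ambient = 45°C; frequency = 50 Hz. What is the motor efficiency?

79.5 %

τ = 38.3 lb·ft × 1.356 = 51.93 N·m
ω = 2π × 703/60 = 73.62 rad/s; P_out = τω = 51.93 × 73.62 = 3823 W
P_in = V·I·cosφ = 220 × 27.4 × 0.798 = 4810 W
η = P_out / P_in = 3823 / 4810 = 0.795 = 79.5%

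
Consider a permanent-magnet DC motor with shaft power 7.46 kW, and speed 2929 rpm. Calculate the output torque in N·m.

ω = 2π × 2929/60 = 306.7 rad/s
τ = P/ω = 7460/306.7 = 24.3 N·m

24.3 N·m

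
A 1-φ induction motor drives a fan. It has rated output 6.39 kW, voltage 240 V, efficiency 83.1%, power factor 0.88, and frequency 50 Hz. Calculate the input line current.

P_out = 6.39 kW = 6390 W
P_in = P_out / η = 6390 / 0.831 = 7690 W
I = P_in / (V·cosφ) = 7690 / (240 × 0.88) = 36.4 A

36.4 A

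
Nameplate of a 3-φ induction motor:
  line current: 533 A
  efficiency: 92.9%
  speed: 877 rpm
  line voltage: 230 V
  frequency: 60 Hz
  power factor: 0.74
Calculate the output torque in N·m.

P_in = √3·V·I·cosφ = 1.732 × 230 × 533 × 0.74 = 157121 W
P_out = η·P_in = 0.929 × 157121 = 145965 W
n = 877 rpm
ω = 2π×877/60 = 91.84 rad/s
τ = P_out/ω = 145965/91.84 = 1590 N·m

1590 N·m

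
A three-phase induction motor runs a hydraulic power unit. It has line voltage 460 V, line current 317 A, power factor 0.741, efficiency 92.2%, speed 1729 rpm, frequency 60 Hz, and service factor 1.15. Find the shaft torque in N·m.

P_in = √3·V·I·cosφ = 1.732 × 460 × 317 × 0.741 = 187147 W
P_out = η·P_in = 0.922 × 187147 = 172550 W
n = 1729 rpm
ω = 2π×1729/60 = 181.1 rad/s
τ = P_out/ω = 172550/181.1 = 953 N·m

953 N·m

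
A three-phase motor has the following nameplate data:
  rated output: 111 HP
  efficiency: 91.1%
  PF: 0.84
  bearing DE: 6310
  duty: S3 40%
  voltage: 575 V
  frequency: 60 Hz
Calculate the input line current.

P_out = 111 × 746 = 82806 W
P_in = P_out / η = 82806 / 0.911 = 90896 W
I_L = P_in / (√3·V_L·cosφ) = 90896 / (1.732 × 575 × 0.84) = 109 A

109 A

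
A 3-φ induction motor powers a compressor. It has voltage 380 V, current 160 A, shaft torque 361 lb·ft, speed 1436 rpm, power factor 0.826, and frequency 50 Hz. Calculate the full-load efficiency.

τ = 361 lb·ft × 1.356 = 489.5 N·m
ω = 2π × 1436/60 = 150.4 rad/s; P_out = τω = 489.5 × 150.4 = 73621 W
P_in = √3·V_L·I_L·cosφ = 1.732 × 380 × 160 × 0.826 = 86982 W
η = P_out / P_in = 73621 / 86982 = 0.846 = 84.6%

84.6 %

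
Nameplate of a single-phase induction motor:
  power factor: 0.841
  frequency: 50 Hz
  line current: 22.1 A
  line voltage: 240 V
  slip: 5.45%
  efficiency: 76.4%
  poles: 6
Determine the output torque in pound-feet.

25.4 lb·ft

P_in = V·I·cosφ = 240 × 22.1 × 0.841 = 4461 W
P_out = η·P_in = 0.764 × 4461 = 3408 W
n_s = 120×50/6 = 1000 rpm; n = 1000×(1−0.0545) = 946 rpm
ω = 2π×946/60 = 99.06 rad/s
τ = P_out/ω = 3408/99.06 = 34.4 N·m
In lb·ft: 34.4/1.356 = 25.4 lb·ft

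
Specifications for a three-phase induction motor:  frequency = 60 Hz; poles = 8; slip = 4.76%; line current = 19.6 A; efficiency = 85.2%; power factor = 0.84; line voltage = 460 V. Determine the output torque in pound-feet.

P_in = √3·V·I·cosφ = 1.732 × 460 × 19.6 × 0.84 = 13117 W
P_out = η·P_in = 0.852 × 13117 = 11176 W
n_s = 120×60/8 = 900 rpm; n = 900×(1−0.0476) = 857 rpm
ω = 2π×857/60 = 89.74 rad/s
τ = P_out/ω = 11176/89.74 = 124.5 N·m
In lb·ft: 124.5/1.356 = 91.8 lb·ft

91.8 lb·ft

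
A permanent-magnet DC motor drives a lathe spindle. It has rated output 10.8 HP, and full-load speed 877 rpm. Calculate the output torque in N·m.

P_out = 10.8 × 746 = 8057 W
ω = 2π × 877/60 = 91.84 rad/s
τ = P_out/ω = 8057/91.84 = 87.7 N·m

87.7 N·m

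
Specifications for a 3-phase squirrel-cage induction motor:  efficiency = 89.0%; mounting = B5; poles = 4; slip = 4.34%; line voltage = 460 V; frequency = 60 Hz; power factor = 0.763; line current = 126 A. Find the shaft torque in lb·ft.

P_in = √3·V·I·cosφ = 1.732 × 460 × 126 × 0.763 = 76595 W
P_out = η·P_in = 0.89 × 76595 = 68170 W
n_s = 120×60/4 = 1800 rpm; n = 1800×(1−0.0434) = 1722 rpm
ω = 2π×1722/60 = 180.3 rad/s
τ = P_out/ω = 68170/180.3 = 378.1 N·m
In lb·ft: 378.1/1.356 = 279 lb·ft

279 lb·ft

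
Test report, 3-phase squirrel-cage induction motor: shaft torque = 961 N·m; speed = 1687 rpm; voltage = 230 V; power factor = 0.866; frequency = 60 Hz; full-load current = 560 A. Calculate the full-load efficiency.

ω = 2π × 1687/60 = 176.7 rad/s; P_out = τω = 961 × 176.7 = 169809 W
P_in = √3·V_L·I_L·cosφ = 1.732 × 230 × 560 × 0.866 = 193189 W
η = P_out / P_in = 169809 / 193189 = 0.879 = 87.9%

87.9 %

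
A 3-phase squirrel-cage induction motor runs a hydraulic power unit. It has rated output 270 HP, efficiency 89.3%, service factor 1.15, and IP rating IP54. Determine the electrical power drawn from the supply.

P_out = 270 × 746 = 201420 W
P_in = P_out/η = 201420/0.893 = 225554 W = 226 kW

226 kW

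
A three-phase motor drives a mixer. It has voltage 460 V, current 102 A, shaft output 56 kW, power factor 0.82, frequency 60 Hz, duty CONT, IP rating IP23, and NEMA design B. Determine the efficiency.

P_out = 56 kW = 56000 W
P_in = √3·V_L·I_L·cosφ = 1.732 × 460 × 102 × 0.82 = 66638 W
η = P_out / P_in = 56000 / 66638 = 0.840 = 84.0%

84.0 %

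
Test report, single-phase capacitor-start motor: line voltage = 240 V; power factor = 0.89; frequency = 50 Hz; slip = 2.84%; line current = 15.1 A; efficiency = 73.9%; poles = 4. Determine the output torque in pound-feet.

11.5 lb·ft

P_in = V·I·cosφ = 240 × 15.1 × 0.89 = 3225 W
P_out = η·P_in = 0.739 × 3225 = 2383 W
n_s = 120×50/4 = 1500 rpm; n = 1500×(1−0.0284) = 1457 rpm
ω = 2π×1457/60 = 152.6 rad/s
τ = P_out/ω = 2383/152.6 = 15.62 N·m
In lb·ft: 15.62/1.356 = 11.5 lb·ft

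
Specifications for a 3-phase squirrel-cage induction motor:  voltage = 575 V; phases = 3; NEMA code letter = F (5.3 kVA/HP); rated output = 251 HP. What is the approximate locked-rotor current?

1340 A

S_LR = 5.3 × 251 = 1330.3 kVA
I_LR = S_LR/(√3·V_L) = 1330300/(1.732×575) = 1340 A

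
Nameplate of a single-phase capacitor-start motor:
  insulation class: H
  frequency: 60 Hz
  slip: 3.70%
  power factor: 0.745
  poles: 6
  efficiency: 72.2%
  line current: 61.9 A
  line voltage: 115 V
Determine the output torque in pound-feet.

P_in = V·I·cosφ = 115 × 61.9 × 0.745 = 5303 W
P_out = η·P_in = 0.722 × 5303 = 3829 W
n_s = 120×60/6 = 1200 rpm; n = 1200×(1−0.037) = 1156 rpm
ω = 2π×1156/60 = 121.1 rad/s
τ = P_out/ω = 3829/121.1 = 31.62 N·m
In lb·ft: 31.62/1.356 = 23.3 lb·ft

23.3 lb·ft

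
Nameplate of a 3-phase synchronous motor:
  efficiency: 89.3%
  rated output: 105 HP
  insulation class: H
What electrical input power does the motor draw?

87.7 kW

P_out = 105 × 746 = 78330 W
P_in = P_out/η = 78330/0.893 = 87716 W = 87.7 kW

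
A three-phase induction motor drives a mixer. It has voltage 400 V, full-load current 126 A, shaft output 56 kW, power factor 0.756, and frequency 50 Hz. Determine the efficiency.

84.9 %

P_out = 56 kW = 56000 W
P_in = √3·V_L·I_L·cosφ = 1.732 × 400 × 126 × 0.756 = 65993 W
η = P_out / P_in = 56000 / 65993 = 0.849 = 84.9%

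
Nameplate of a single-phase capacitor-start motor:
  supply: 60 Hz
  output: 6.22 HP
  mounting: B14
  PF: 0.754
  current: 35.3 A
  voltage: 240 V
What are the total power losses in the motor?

1.75 kW

P_in = V·I·cosφ = 240×35.3×0.754 = 6388 W
P_out = 6.22×746 = 4640 W
Losses = P_in − P_out = 6388 − 4640 = 1748 W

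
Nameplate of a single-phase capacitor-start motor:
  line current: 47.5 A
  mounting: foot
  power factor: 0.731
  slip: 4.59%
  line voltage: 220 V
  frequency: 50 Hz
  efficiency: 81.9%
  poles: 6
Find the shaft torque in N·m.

62.6 N·m

P_in = V·I·cosφ = 220 × 47.5 × 0.731 = 7639 W
P_out = η·P_in = 0.819 × 7639 = 6256 W
n_s = 120×50/6 = 1000 rpm; n = 1000×(1−0.0459) = 954 rpm
ω = 2π×954/60 = 99.9 rad/s
τ = P_out/ω = 6256/99.9 = 62.6 N·m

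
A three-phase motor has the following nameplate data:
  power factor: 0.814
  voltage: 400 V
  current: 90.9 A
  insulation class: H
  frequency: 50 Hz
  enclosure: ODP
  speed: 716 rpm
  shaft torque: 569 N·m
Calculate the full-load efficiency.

ω = 2π × 716/60 = 74.98 rad/s; P_out = τω = 569 × 74.98 = 42664 W
P_in = √3·V_L·I_L·cosφ = 1.732 × 400 × 90.9 × 0.814 = 51262 W
η = P_out / P_in = 42664 / 51262 = 0.832 = 83.2%

83.2 %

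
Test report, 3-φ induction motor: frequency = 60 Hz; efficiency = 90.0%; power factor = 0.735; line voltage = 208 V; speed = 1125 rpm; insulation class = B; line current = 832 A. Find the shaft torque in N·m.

P_in = √3·V·I·cosφ = 1.732 × 208 × 832 × 0.735 = 220304 W
P_out = η·P_in = 0.9 × 220304 = 198274 W
n = 1125 rpm
ω = 2π×1125/60 = 117.8 rad/s
τ = P_out/ω = 198274/117.8 = 1680 N·m

1680 N·m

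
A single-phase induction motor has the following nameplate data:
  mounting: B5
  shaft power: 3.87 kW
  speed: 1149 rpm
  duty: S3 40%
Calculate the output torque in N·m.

32.2 N·m

ω = 2π × 1149/60 = 120.3 rad/s
τ = P/ω = 3870/120.3 = 32.2 N·m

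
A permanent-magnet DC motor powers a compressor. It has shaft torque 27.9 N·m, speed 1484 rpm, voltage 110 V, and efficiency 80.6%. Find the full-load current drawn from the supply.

ω = 2π×1484/60 = 155.4 rad/s; P_out = τω = 27.9 × 155.4 = 4336 W
P_in = P_out / η = 4336 / 0.806 = 5380 W
I = P_in / V = 5380 / 110 = 48.9 A

48.9 A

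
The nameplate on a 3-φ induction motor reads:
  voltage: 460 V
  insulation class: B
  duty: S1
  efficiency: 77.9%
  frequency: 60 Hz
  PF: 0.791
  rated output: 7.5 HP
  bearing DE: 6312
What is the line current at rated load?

P_out = 7.5 × 746 = 5595 W
P_in = P_out / η = 5595 / 0.779 = 7182 W
I_L = P_in / (√3·V_L·cosφ) = 7182 / (1.732 × 460 × 0.791) = 11.4 A

11.4 A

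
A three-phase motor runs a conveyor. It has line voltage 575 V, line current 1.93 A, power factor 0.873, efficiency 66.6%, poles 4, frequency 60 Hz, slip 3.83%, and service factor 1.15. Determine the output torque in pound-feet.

4.55 lb·ft

P_in = √3·V·I·cosφ = 1.732 × 575 × 1.93 × 0.873 = 1678 W
P_out = η·P_in = 0.666 × 1678 = 1118 W
n_s = 120×60/4 = 1800 rpm; n = 1800×(1−0.0383) = 1731 rpm
ω = 2π×1731/60 = 181.3 rad/s
τ = P_out/ω = 1118/181.3 = 6.167 N·m
In lb·ft: 6.167/1.356 = 4.55 lb·ft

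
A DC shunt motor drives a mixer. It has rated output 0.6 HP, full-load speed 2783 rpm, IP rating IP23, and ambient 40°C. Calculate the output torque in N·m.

1.54 N·m

P_out = 0.6 × 746 = 448 W
ω = 2π × 2783/60 = 291.4 rad/s
τ = P_out/ω = 448/291.4 = 1.54 N·m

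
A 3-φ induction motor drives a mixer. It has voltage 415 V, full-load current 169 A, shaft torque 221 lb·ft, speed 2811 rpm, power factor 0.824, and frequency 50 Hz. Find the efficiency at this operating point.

τ = 221 lb·ft × 1.356 = 299.7 N·m
ω = 2π × 2811/60 = 294.4 rad/s; P_out = τω = 299.7 × 294.4 = 88232 W
P_in = √3·V_L·I_L·cosφ = 1.732 × 415 × 169 × 0.824 = 100094 W
η = P_out / P_in = 88232 / 100094 = 0.881 = 88.1%

88.1 %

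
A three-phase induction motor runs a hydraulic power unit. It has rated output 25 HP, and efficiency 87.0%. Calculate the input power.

P_out = 25 × 746 = 18650 W
P_in = P_out/η = 18650/0.87 = 21437 W = 21.4 kW

21.4 kW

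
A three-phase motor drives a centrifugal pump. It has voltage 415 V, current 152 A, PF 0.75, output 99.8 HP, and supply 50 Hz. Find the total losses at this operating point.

P_in = √3·V·I·cosφ = 1.732×415×152×0.75 = 81941 W
P_out = 99.8×746 = 74451 W
Losses = P_in − P_out = 81941 − 74451 = 7490 W

7490 W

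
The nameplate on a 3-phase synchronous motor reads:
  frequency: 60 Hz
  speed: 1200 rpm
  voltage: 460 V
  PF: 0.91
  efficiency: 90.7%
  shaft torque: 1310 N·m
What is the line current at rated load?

250 A

ω = 2π×1200/60 = 125.7 rad/s; P_out = τω = 1310 × 125.7 = 164667 W
P_in = P_out / η = 164667 / 0.907 = 181551 W
I_L = P_in / (√3·V_L·cosφ) = 181551 / (1.732 × 460 × 0.91) = 250 A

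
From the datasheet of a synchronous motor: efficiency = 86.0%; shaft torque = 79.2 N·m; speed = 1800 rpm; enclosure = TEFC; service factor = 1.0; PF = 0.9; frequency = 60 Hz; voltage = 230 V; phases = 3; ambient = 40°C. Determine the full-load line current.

48.4 A

ω = 2π×1800/60 = 188.5 rad/s; P_out = τω = 79.2 × 188.5 = 14929 W
P_in = P_out / η = 14929 / 0.860 = 17359 W
I_L = P_in / (√3·V_L·cosφ) = 17359 / (1.732 × 230 × 0.9) = 48.4 A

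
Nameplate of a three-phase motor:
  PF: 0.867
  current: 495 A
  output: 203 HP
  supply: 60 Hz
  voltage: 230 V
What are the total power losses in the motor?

P_in = √3·V·I·cosφ = 1.732×230×495×0.867 = 170962 W
P_out = 203×746 = 151438 W
Losses = P_in − P_out = 170962 − 151438 = 19524 W

19500 W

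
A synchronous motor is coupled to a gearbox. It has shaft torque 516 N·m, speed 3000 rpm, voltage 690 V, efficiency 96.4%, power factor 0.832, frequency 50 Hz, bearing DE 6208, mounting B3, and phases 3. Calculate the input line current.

169 A

ω = 2π×3000/60 = 314.2 rad/s; P_out = τω = 516 × 314.2 = 162127 W
P_in = P_out / η = 162127 / 0.964 = 168182 W
I_L = P_in / (√3·V_L·cosφ) = 168182 / (1.732 × 690 × 0.832) = 169 A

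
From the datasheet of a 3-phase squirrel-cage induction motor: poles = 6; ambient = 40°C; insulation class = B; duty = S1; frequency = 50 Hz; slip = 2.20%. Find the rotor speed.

n_s = 120f/p = 120×50/6 = 1000 rpm
n = n_s(1 − s) = 1000 × (1 − 0.022) = 978 rpm

978 rpm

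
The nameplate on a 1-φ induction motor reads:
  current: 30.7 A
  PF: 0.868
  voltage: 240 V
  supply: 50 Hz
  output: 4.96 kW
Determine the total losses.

1440 W

P_in = V·I·cosφ = 240×30.7×0.868 = 6395 W
P_out = 4960 W
Losses = P_in − P_out = 6395 − 4960 = 1435 W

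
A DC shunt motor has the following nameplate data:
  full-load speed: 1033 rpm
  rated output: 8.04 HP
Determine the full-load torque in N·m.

55.4 N·m

P_out = 8.04 × 746 = 5998 W
ω = 2π × 1033/60 = 108.2 rad/s
τ = P_out/ω = 5998/108.2 = 55.4 N·m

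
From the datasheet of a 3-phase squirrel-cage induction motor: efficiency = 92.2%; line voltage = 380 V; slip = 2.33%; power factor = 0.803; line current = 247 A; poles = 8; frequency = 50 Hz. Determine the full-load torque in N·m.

P_in = √3·V·I·cosφ = 1.732 × 380 × 247 × 0.803 = 130540 W
P_out = η·P_in = 0.922 × 130540 = 120358 W
n_s = 120×50/8 = 750 rpm; n = 750×(1−0.0233) = 733 rpm
ω = 2π×733/60 = 76.76 rad/s
τ = P_out/ω = 120358/76.76 = 1570 N·m

1570 N·m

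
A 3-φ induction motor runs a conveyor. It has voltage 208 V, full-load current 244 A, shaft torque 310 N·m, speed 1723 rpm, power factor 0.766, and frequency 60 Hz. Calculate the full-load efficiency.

ω = 2π × 1723/60 = 180.4 rad/s; P_out = τω = 310 × 180.4 = 55924 W
P_in = √3·V_L·I_L·cosφ = 1.732 × 208 × 244 × 0.766 = 67333 W
η = P_out / P_in = 55924 / 67333 = 0.831 = 83.1%

83.1 %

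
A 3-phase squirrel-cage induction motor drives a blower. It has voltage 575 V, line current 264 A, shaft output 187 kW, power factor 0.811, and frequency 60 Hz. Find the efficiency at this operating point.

87.7 %

P_out = 187 kW = 187000 W
P_in = √3·V_L·I_L·cosφ = 1.732 × 575 × 264 × 0.811 = 213226 W
η = P_out / P_in = 187000 / 213226 = 0.877 = 87.7%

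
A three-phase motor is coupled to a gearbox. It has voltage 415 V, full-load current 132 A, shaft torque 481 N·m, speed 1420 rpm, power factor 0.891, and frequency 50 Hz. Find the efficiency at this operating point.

ω = 2π × 1420/60 = 148.7 rad/s; P_out = τω = 481 × 148.7 = 71525 W
P_in = √3·V_L·I_L·cosφ = 1.732 × 415 × 132 × 0.891 = 84537 W
η = P_out / P_in = 71525 / 84537 = 0.846 = 84.6%

84.6 %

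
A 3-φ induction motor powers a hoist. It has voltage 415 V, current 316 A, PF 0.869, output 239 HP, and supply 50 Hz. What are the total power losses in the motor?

P_in = √3·V·I·cosφ = 1.732×415×316×0.869 = 197380 W
P_out = 239×746 = 178294 W
Losses = P_in − P_out = 197380 − 178294 = 19086 W

19100 W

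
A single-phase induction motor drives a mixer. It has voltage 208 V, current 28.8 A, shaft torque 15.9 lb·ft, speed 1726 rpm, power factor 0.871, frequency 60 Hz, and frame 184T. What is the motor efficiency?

τ = 15.9 lb·ft × 1.356 = 21.56 N·m
ω = 2π × 1726/60 = 180.7 rad/s; P_out = τω = 21.56 × 180.7 = 3896 W
P_in = V·I·cosφ = 208 × 28.8 × 0.871 = 5218 W
η = P_out / P_in = 3896 / 5218 = 0.747 = 74.7%

74.7 %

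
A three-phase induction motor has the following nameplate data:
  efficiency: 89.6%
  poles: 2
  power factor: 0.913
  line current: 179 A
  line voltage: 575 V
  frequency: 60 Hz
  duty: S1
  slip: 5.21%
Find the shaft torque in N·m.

P_in = √3·V·I·cosφ = 1.732 × 575 × 179 × 0.913 = 162757 W
P_out = η·P_in = 0.896 × 162757 = 145830 W
n_s = 120×60/2 = 3600 rpm; n = 3600×(1−0.0521) = 3412 rpm
ω = 2π×3412/60 = 357.3 rad/s
τ = P_out/ω = 145830/357.3 = 408 N·m

408 N·m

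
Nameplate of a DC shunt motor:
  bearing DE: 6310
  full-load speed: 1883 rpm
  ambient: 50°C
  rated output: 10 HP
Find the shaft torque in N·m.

P_out = 10 × 746 = 7460 W
ω = 2π × 1883/60 = 197.2 rad/s
τ = P_out/ω = 7460/197.2 = 37.8 N·m

37.8 N·m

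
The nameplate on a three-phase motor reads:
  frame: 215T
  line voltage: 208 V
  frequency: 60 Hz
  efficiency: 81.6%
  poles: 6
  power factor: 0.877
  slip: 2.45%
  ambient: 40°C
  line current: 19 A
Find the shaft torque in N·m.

P_in = √3·V·I·cosφ = 1.732 × 208 × 19 × 0.877 = 6003 W
P_out = η·P_in = 0.816 × 6003 = 4898 W
n_s = 120×60/6 = 1200 rpm; n = 1200×(1−0.0245) = 1171 rpm
ω = 2π×1171/60 = 122.6 rad/s
τ = P_out/ω = 4898/122.6 = 40 N·m

40 N·m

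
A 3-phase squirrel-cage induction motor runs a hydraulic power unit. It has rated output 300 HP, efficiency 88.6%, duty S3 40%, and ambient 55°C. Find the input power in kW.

P_out = 300 × 746 = 223800 W
P_in = P_out/η = 223800/0.886 = 252596 W = 253 kW

253 kW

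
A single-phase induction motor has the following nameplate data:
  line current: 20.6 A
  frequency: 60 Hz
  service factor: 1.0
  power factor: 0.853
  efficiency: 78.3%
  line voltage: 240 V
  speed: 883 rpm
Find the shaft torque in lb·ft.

26.3 lb·ft

P_in = V·I·cosφ = 240 × 20.6 × 0.853 = 4217 W
P_out = η·P_in = 0.783 × 4217 = 3302 W
n = 883 rpm
ω = 2π×883/60 = 92.47 rad/s
τ = P_out/ω = 3302/92.47 = 35.71 N·m
In lb·ft: 35.71/1.356 = 26.3 lb·ft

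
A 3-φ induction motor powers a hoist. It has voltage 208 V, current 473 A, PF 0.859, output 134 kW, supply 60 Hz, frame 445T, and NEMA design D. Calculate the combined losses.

P_in = √3·V·I·cosφ = 1.732×208×473×0.859 = 146375 W
P_out = 134000 W
Losses = P_in − P_out = 146375 − 134000 = 12375 W

12400 W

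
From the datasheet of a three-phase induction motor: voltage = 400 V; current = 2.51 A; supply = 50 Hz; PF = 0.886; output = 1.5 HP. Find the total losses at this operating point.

P_in = √3·V·I·cosφ = 1.732×400×2.51×0.886 = 1541 W
P_out = 1.5×746 = 1119 W
Losses = P_in − P_out = 1541 − 1119 = 422 W

422 W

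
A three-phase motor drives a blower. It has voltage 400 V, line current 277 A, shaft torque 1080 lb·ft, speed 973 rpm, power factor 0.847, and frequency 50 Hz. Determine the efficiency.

91.8 %

τ = 1080 lb·ft × 1.356 = 1464 N·m
ω = 2π × 973/60 = 101.9 rad/s; P_out = τω = 1464 × 101.9 = 149182 W
P_in = √3·V_L·I_L·cosφ = 1.732 × 400 × 277 × 0.847 = 162544 W
η = P_out / P_in = 149182 / 162544 = 0.918 = 91.8%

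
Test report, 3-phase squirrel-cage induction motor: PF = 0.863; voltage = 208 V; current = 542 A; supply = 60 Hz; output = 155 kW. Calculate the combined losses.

P_in = √3·V·I·cosφ = 1.732×208×542×0.863 = 168508 W
P_out = 155000 W
Losses = P_in − P_out = 168508 − 155000 = 13508 W

13500 W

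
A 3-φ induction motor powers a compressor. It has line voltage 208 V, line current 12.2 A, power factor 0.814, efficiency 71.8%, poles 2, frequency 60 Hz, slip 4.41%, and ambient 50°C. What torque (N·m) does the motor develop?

P_in = √3·V·I·cosφ = 1.732 × 208 × 12.2 × 0.814 = 3578 W
P_out = η·P_in = 0.718 × 3578 = 2569 W
n_s = 120×60/2 = 3600 rpm; n = 3600×(1−0.0441) = 3441 rpm
ω = 2π×3441/60 = 360.3 rad/s
τ = P_out/ω = 2569/360.3 = 7.13 N·m

7.13 N·m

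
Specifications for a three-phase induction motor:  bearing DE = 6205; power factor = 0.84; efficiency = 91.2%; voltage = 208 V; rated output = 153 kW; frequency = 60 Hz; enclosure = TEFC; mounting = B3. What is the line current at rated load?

554 A

P_out = 153 kW = 153000 W
P_in = P_out / η = 153000 / 0.912 = 167763 W
I_L = P_in / (√3·V_L·cosφ) = 167763 / (1.732 × 208 × 0.84) = 554 A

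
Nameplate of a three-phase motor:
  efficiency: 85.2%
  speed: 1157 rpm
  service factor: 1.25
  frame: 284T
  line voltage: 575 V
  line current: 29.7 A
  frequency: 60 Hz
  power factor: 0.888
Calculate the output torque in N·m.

P_in = √3·V·I·cosφ = 1.732 × 575 × 29.7 × 0.888 = 26265 W
P_out = η·P_in = 0.852 × 26265 = 22378 W
n = 1157 rpm
ω = 2π×1157/60 = 121.2 rad/s
τ = P_out/ω = 22378/121.2 = 185 N·m

185 N·m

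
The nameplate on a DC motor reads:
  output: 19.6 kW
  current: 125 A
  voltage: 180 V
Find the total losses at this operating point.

2.9 kW

P_in = V·I = 180×125 = 22500 W
P_out = 19600 W
Losses = P_in − P_out = 22500 − 19600 = 2900 W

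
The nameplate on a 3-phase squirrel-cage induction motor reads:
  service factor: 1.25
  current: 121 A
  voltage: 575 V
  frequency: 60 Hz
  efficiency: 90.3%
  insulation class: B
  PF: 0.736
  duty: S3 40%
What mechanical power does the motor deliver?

80.1 kW

P_in = √3·V·I·cosφ = 1.732 × 575 × 121 × 0.736 = 88691 W
P_out = η·P_in = 0.903 × 88691 = 80088 W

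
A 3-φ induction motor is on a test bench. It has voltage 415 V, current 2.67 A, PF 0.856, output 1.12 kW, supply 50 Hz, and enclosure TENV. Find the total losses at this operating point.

P_in = √3·V·I·cosφ = 1.732×415×2.67×0.856 = 1643 W
P_out = 1120 W
Losses = P_in − P_out = 1643 − 1120 = 523 W

523 W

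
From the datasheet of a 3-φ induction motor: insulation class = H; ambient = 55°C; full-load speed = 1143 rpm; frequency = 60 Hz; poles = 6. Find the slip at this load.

n_s = 120f/p = 120×60/6 = 1200 rpm
s = (n_s − n)/n_s = (1200 − 1143)/1200 = 0.0475

4.8 %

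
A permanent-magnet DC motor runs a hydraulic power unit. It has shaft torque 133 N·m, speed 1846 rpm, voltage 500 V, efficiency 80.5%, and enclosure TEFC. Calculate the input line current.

63.9 A

ω = 2π×1846/60 = 193.3 rad/s; P_out = τω = 133 × 193.3 = 25709 W
P_in = P_out / η = 25709 / 0.805 = 31937 W
I = P_in / V = 31937 / 500 = 63.9 A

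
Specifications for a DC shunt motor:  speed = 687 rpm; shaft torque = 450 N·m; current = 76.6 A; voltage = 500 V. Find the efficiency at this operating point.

ω = 2π × 687/60 = 71.94 rad/s; P_out = τω = 450 × 71.94 = 32373 W
P_in = V·I = 500 × 76.6 = 38300 W
η = P_out / P_in = 32373 / 38300 = 0.845 = 84.5%

84.5 %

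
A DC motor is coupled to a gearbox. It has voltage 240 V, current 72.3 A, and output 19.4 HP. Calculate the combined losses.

2880 W

P_in = V·I = 240×72.3 = 17352 W
P_out = 19.4×746 = 14472 W
Losses = P_in − P_out = 17352 − 14472 = 2880 W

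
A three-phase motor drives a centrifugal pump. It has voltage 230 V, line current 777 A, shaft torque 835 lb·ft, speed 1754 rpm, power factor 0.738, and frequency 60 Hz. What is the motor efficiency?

91.0 %

τ = 835 lb·ft × 1.356 = 1132 N·m
ω = 2π × 1754/60 = 183.7 rad/s; P_out = τω = 1132 × 183.7 = 207948 W
P_in = √3·V_L·I_L·cosφ = 1.732 × 230 × 777 × 0.738 = 228430 W
η = P_out / P_in = 207948 / 228430 = 0.910 = 91.0%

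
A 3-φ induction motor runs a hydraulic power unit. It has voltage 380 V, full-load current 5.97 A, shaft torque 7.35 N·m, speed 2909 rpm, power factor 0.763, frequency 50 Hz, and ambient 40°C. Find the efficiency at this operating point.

ω = 2π × 2909/60 = 304.6 rad/s; P_out = τω = 7.35 × 304.6 = 2239 W
P_in = √3·V_L·I_L·cosφ = 1.732 × 380 × 5.97 × 0.763 = 2998 W
η = P_out / P_in = 2239 / 2998 = 0.747 = 74.7%

74.7 %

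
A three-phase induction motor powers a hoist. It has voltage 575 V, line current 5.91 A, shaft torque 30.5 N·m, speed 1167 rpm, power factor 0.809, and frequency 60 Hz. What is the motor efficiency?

78.3 %

ω = 2π × 1167/60 = 122.2 rad/s; P_out = τω = 30.5 × 122.2 = 3727 W
P_in = √3·V_L·I_L·cosφ = 1.732 × 575 × 5.91 × 0.809 = 4762 W
η = P_out / P_in = 3727 / 4762 = 0.783 = 78.3%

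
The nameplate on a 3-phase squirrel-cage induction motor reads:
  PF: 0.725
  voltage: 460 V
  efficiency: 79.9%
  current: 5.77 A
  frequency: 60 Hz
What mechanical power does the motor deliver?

2.66 kW

P_in = √3·V·I·cosφ = 1.732 × 460 × 5.77 × 0.725 = 3333 W
P_out = η·P_in = 0.799 × 3333 = 2663 W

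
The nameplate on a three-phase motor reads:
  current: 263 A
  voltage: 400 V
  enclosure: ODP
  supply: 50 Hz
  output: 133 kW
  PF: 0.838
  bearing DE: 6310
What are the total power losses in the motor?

19.7 kW

P_in = √3·V·I·cosφ = 1.732×400×263×0.838 = 152689 W
P_out = 133000 W
Losses = P_in − P_out = 152689 − 133000 = 19689 W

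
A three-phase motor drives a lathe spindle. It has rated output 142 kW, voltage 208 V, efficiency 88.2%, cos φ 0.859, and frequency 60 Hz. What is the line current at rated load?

520 A

P_out = 142 kW = 142000 W
P_in = P_out / η = 142000 / 0.882 = 160998 W
I_L = P_in / (√3·V_L·cosφ) = 160998 / (1.732 × 208 × 0.859) = 520 A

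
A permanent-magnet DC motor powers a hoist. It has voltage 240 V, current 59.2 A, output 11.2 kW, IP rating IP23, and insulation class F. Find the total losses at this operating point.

P_in = V·I = 240×59.2 = 14208 W
P_out = 11200 W
Losses = P_in − P_out = 14208 − 11200 = 3008 W

3010 W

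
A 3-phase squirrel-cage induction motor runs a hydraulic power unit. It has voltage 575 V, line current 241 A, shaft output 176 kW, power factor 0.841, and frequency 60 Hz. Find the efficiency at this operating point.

P_out = 176 kW = 176000 W
P_in = √3·V_L·I_L·cosφ = 1.732 × 575 × 241 × 0.841 = 201850 W
η = P_out / P_in = 176000 / 201850 = 0.872 = 87.2%

87.2 %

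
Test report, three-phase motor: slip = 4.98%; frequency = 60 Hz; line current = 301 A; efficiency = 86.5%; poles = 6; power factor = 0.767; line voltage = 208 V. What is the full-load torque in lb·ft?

444 lb·ft

P_in = √3·V·I·cosφ = 1.732 × 208 × 301 × 0.767 = 83171 W
P_out = η·P_in = 0.865 × 83171 = 71943 W
n_s = 120×60/6 = 1200 rpm; n = 1200×(1−0.0498) = 1140 rpm
ω = 2π×1140/60 = 119.4 rad/s
τ = P_out/ω = 71943/119.4 = 602.5 N·m
In lb·ft: 602.5/1.356 = 444 lb·ft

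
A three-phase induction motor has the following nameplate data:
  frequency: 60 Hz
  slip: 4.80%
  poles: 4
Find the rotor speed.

1714 rpm

n_s = 120f/p = 120×60/4 = 1800 rpm
n = n_s(1 − s) = 1800 × (1 − 0.048) = 1714 rpm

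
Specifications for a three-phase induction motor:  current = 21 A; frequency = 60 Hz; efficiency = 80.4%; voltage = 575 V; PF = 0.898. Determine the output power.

P_in = √3·V·I·cosφ = 1.732 × 575 × 21 × 0.898 = 18781 W
P_out = η·P_in = 0.804 × 18781 = 15100 W

15.1 kW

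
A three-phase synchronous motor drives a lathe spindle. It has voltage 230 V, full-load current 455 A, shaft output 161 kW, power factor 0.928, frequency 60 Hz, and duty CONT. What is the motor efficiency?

95.7 %

P_out = 161 kW = 161000 W
P_in = √3·V_L·I_L·cosφ = 1.732 × 230 × 455 × 0.928 = 168204 W
η = P_out / P_in = 161000 / 168204 = 0.957 = 95.7%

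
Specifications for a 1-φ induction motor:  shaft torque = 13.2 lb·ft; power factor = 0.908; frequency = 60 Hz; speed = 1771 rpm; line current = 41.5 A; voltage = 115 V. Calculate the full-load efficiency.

τ = 13.2 lb·ft × 1.356 = 17.9 N·m
ω = 2π × 1771/60 = 185.5 rad/s; P_out = τω = 17.9 × 185.5 = 3320 W
P_in = V·I·cosφ = 115 × 41.5 × 0.908 = 4333 W
η = P_out / P_in = 3320 / 4333 = 0.766 = 76.6%

76.6 %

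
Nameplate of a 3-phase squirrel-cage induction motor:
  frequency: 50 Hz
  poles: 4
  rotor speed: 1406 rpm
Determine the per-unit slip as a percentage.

6.27 %

n_s = 120f/p = 120×50/4 = 1500 rpm
s = (n_s − n)/n_s = (1500 − 1406)/1500 = 0.0627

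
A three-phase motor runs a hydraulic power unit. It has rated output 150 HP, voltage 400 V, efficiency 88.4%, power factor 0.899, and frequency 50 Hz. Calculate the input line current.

P_out = 150 × 746 = 111900 W
P_in = P_out / η = 111900 / 0.884 = 126584 W
I_L = P_in / (√3·V_L·cosφ) = 126584 / (1.732 × 400 × 0.899) = 203 A

203 A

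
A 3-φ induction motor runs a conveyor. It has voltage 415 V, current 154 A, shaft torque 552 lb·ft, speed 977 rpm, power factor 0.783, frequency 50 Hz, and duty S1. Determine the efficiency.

88.3 %

τ = 552 lb·ft × 1.356 = 748.5 N·m
ω = 2π × 977/60 = 102.3 rad/s; P_out = τω = 748.5 × 102.3 = 76572 W
P_in = √3·V_L·I_L·cosφ = 1.732 × 415 × 154 × 0.783 = 86672 W
η = P_out / P_in = 76572 / 86672 = 0.883 = 88.3%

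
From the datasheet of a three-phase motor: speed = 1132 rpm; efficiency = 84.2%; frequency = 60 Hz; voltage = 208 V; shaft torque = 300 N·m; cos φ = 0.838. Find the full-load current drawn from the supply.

ω = 2π×1132/60 = 118.5 rad/s; P_out = τω = 300 × 118.5 = 35550 W
P_in = P_out / η = 35550 / 0.842 = 42221 W
I_L = P_in / (√3·V_L·cosφ) = 42221 / (1.732 × 208 × 0.838) = 140 A

140 A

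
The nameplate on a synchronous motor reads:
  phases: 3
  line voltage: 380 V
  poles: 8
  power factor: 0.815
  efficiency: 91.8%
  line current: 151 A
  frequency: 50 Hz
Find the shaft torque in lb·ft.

698 lb·ft

P_in = √3·V·I·cosφ = 1.732 × 380 × 151 × 0.815 = 80996 W
P_out = η·P_in = 0.918 × 80996 = 74354 W
n = n_s = 120×50/8 = 750 rpm (synchronous)
ω = 2π×750/60 = 78.54 rad/s
τ = P_out/ω = 74354/78.54 = 946.7 N·m
In lb·ft: 946.7/1.356 = 698 lb·ft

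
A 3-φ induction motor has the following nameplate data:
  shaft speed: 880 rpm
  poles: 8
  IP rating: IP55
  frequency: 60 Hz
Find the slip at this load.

2.22 %

n_s = 120f/p = 120×60/8 = 900 rpm
s = (n_s − n)/n_s = (900 − 880)/900 = 0.0222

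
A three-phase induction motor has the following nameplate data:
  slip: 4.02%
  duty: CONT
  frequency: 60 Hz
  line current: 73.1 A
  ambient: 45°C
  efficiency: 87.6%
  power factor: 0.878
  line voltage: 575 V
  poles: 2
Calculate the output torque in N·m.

P_in = √3·V·I·cosφ = 1.732 × 575 × 73.1 × 0.878 = 63919 W
P_out = η·P_in = 0.876 × 63919 = 55993 W
n_s = 120×60/2 = 3600 rpm; n = 3600×(1−0.0402) = 3455 rpm
ω = 2π×3455/60 = 361.8 rad/s
τ = P_out/ω = 55993/361.8 = 155 N·m

155 N·m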